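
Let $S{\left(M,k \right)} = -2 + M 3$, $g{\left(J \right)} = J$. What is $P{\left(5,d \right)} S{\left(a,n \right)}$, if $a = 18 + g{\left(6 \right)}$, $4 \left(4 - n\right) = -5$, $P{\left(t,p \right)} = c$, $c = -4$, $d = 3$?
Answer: $-280$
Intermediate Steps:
$P{\left(t,p \right)} = -4$
$n = \frac{21}{4}$ ($n = 4 - - \frac{5}{4} = 4 + \frac{5}{4} = \frac{21}{4} \approx 5.25$)
$a = 24$ ($a = 18 + 6 = 24$)
$S{\left(M,k \right)} = -2 + 3 M$
$P{\left(5,d \right)} S{\left(a,n \right)} = - 4 \left(-2 + 3 \cdot 24\right) = - 4 \left(-2 + 72\right) = \left(-4\right) 70 = -280$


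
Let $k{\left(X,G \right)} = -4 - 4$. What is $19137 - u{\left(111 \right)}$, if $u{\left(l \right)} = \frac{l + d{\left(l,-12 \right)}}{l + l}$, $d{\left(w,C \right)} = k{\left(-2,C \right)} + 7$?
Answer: $\frac{2124152}{111} \approx 19137.0$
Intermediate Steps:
$k{\left(X,G \right)} = -8$ ($k{\left(X,G \right)} = -4 - 4 = -8$)
$d{\left(w,C \right)} = -1$ ($d{\left(w,C \right)} = -8 + 7 = -1$)
$u{\left(l \right)} = \frac{-1 + l}{2 l}$ ($u{\left(l \right)} = \frac{l - 1}{l + l} = \frac{-1 + l}{2 l}$)
$19137 - u{\left(111 \right)} = 19137 - \frac{-1 + 111}{2 \cdot 111} = 19137 - \frac{1}{2} \cdot \frac{1}{111} \cdot 110 = 19137 - \frac{55}{111} = \frac{2124152}{111}$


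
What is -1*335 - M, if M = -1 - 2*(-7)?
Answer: -348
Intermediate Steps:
M = 13 (M = -1 + 14 = 13)
-1*335 - M = -1*335 - 1*13 = -335 - 13 = -348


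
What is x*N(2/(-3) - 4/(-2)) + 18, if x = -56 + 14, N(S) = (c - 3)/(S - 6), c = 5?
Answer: 36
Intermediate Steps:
N(S) = 2/(-6 + S) (N(S) = (5 - 3)/(S - 6) = 2/(-6 + S))
x = -42
x*N(2/(-3) - 4/(-2)) + 18 = -84/(-6 + (2/(-3) - 4/(-2))) + 18 = -84/(-6 + (2*(-1/3) - 4*(-1/2))) + 18 = -84/(-6 + (-2/3 + 2)) + 18 = -84/(-6 + 4/3) + 18 = -84/(-14/3) + 18 = -84*(-3)/14 + 18 = -42*(-3/7) + 18 = 18 + 18 = 36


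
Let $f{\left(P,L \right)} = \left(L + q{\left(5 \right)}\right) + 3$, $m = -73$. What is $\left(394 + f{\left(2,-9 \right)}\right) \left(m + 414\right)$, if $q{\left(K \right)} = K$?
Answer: $134013$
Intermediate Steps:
$f{\left(P,L \right)} = 8 + L$ ($f{\left(P,L \right)} = \left(L + 5\right) + 3 = \left(5 + L\right) + 3 = 8 + L$)
$\left(394 + f{\left(2,-9 \right)}\right) \left(m + 414\right) = \left(394 + \left(8 - 9\right)\right) \left(-73 + 414\right) = \left(394 - 1\right) 341 = 393 \cdot 341 = 134013$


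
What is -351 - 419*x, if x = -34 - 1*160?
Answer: 80935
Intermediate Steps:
x = -194 (x = -34 - 160 = -194)
-351 - 419*x = -351 - 419*(-194) = -351 + 81286 = 80935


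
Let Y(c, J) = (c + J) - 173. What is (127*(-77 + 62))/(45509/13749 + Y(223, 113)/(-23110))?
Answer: -605293537950/1049471903 ≈ -576.76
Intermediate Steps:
Y(c, J) = -173 + J + c (Y(c, J) = (J + c) - 173 = -173 + J + c)
(127*(-77 + 62))/(45509/13749 + Y(223, 113)/(-23110)) = (127*(-77 + 62))/(45509/13749 + (-173 + 113 + 223)/(-23110)) = (127*(-15))/(45509*(1/13749) + 163*(-1/23110)) = -1905/(45509/13749 - 163/23110) = -1905/1049471903/317739390 = -1905*317739390/1049471903 = -605293537950/1049471903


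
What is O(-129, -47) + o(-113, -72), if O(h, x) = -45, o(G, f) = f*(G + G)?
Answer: 16227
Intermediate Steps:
o(G, f) = 2*G*f (o(G, f) = f*(2*G) = 2*G*f)
O(-129, -47) + o(-113, -72) = -45 + 2*(-113)*(-72) = -45 + 16272 = 16227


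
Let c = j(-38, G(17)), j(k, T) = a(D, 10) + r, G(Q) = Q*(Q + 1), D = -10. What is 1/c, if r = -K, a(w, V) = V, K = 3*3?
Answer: 1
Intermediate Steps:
K = 9
G(Q) = Q*(1 + Q)
r = -9 (r = -1*9 = -9)
j(k, T) = 1 (j(k, T) = 10 - 9 = 1)
c = 1
1/c = 1/1 = 1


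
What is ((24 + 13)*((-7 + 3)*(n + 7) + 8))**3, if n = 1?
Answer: -700227072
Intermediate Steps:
((24 + 13)*((-7 + 3)*(n + 7) + 8))**3 = ((24 + 13)*((-7 + 3)*(1 + 7) + 8))**3 = (37*(-4*8 + 8))**3 = (37*(-32 + 8))**3 = (37*(-24))**3 = (-888)**3 = -700227072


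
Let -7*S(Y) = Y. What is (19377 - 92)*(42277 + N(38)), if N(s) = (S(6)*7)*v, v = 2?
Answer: 815080525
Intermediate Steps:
S(Y) = -Y/7
N(s) = -12 (N(s) = (-⅐*6*7)*2 = -6/7*7*2 = -6*2 = -12)
(19377 - 92)*(42277 + N(38)) = (19377 - 92)*(42277 - 12) = 19285*42265 = 815080525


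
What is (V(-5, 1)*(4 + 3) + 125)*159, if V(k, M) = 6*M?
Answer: 26553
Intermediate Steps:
(V(-5, 1)*(4 + 3) + 125)*159 = ((6*1)*(4 + 3) + 125)*159 = (6*7 + 125)*159 = (42 + 125)*159 = 167*159 = 26553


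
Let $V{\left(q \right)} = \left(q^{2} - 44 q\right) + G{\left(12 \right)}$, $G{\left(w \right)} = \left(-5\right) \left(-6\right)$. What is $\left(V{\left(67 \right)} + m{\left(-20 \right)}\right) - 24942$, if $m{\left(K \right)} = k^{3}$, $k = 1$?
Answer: $-23370$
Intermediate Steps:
$m{\left(K \right)} = 1$ ($m{\left(K \right)} = 1^{3} = 1$)
$G{\left(w \right)} = 30$
$V{\left(q \right)} = 30 + q^{2} - 44 q$ ($V{\left(q \right)} = \left(q^{2} - 44 q\right) + 30 = 30 + q^{2} - 44 q$)
$\left(V{\left(67 \right)} + m{\left(-20 \right)}\right) - 24942 = \left(\left(30 + 67^{2} - 2948\right) + 1\right) - 24942 = \left(\left(30 + 4489 - 2948\right) + 1\right) - 24942 = \left(1571 + 1\right) - 24942 = 1572 - 24942 = -23370$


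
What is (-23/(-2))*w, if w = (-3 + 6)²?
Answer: 207/2 ≈ 103.50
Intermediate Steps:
w = 9 (w = 3² = 9)
(-23/(-2))*w = -23/(-2)*9 = -23*(-½)*9 = (23/2)*9 = 207/2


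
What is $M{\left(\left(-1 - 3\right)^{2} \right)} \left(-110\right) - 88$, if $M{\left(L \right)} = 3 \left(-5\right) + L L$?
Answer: $-26598$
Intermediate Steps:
$M{\left(L \right)} = -15 + L^{2}$
$M{\left(\left(-1 - 3\right)^{2} \right)} \left(-110\right) - 88 = \left(-15 + \left(\left(-1 - 3\right)^{2}\right)^{2}\right) \left(-110\right) - 88 = \left(-15 + \left(\left(-4\right)^{2}\right)^{2}\right) \left(-110\right) - 88 = \left(-15 + 16^{2}\right) \left(-110\right) - 88 = \left(-15 + 256\right) \left(-110\right) - 88 = 241 \left(-110\right) - 88 = -26510 - 88 = -26598$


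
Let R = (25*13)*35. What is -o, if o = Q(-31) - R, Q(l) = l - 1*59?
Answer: 11465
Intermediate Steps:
Q(l) = -59 + l (Q(l) = l - 59 = -59 + l)
R = 11375 (R = 325*35 = 11375)
o = -11465 (o = (-59 - 31) - 1*11375 = -90 - 11375 = -11465)
-o = -1*(-11465) = 11465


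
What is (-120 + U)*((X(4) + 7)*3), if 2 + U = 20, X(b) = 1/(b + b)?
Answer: -8721/4 ≈ -2180.3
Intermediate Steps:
X(b) = 1/(2*b)
U = 18 (U = -2 + 20 = 18)
(-120 + U)*((X(4) + 7)*3) = (-120 + 18)*(((1/2)/4 + 7)*3) = -102*((1/2)*(1/4) + 7)*3 = -102*(1/8 + 7)*3 = -2907*3/4 = -102*171/8 = -8721/4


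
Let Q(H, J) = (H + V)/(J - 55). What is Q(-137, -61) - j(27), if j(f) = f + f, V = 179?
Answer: -3153/58 ≈ -54.362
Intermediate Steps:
Q(H, J) = (179 + H)/(-55 + J) (Q(H, J) = (H + 179)/(J - 55) = (179 + H)/(-55 + J))
j(f) = 2*f
Q(-137, -61) - j(27) = (179 - 137)/(-55 - 61) - 2*27 = 42/(-116) - 1*54 = -1/116*42 - 54 = -21/58 - 54 = -3153/58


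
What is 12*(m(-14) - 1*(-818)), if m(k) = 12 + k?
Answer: 9792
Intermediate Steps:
12*(m(-14) - 1*(-818)) = 12*((12 - 14) - 1*(-818)) = 12*(-2 + 818) = 12*816 = 9792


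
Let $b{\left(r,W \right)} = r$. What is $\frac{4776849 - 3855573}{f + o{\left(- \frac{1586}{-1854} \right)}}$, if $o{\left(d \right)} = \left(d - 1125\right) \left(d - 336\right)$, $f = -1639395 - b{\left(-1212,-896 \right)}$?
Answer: $- \frac{791679183804}{1083985165529} \approx -0.73034$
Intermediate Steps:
$f = -1638183$ ($f = -1639395 - -1212 = -1639395 + 1212 = -1638183$)
$o{\left(d \right)} = \left(-1125 + d\right) \left(-336 + d\right)$
$\frac{4776849 - 3855573}{f + o{\left(- \frac{1586}{-1854} \right)}} = \frac{4776849 - 3855573}{-1638183 + \left(378000 + \left(- \frac{1586}{-1854}\right)^{2} - 1461 \left(- \frac{1586}{-1854}\right)\right)} = \frac{921276}{-1638183 + \left(378000 + \left(\left(-1586\right) \left(- \frac{1}{1854}\right)\right)^{2} - 1461 \left(\left(-1586\right) \left(- \frac{1}{1854}\right)\right)\right)} = \frac{921276}{-1638183 + \left(378000 + \left(\frac{793}{927}\right)^{2} - \frac{386191}{309}\right)} = \frac{921276}{-1638183 + \left(378000 + \frac{628849}{859329} - \frac{386191}{309}\right)} = \frac{921276}{-1638183 + \frac{323752993678}{859329}} = \frac{921276}{- \frac{1083985165529}{859329}} = 921276 \left(- \frac{859329}{1083985165529}\right) = - \frac{791679183804}{1083985165529}$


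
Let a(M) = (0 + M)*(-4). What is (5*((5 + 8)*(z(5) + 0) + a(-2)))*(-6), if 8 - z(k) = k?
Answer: -1410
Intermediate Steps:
z(k) = 8 - k
a(M) = -4*M (a(M) = M*(-4) = -4*M)
(5*((5 + 8)*(z(5) + 0) + a(-2)))*(-6) = (5*((5 + 8)*((8 - 1*5) + 0) - 4*(-2)))*(-6) = (5*(13*((8 - 5) + 0) + 8))*(-6) = (5*(13*(3 + 0) + 8))*(-6) = (5*(13*3 + 8))*(-6) = (5*(39 + 8))*(-6) = (5*47)*(-6) = 235*(-6) = -1410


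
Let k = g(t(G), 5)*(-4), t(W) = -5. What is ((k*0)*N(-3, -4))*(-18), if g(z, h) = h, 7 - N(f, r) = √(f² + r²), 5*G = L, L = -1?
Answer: 0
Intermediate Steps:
G = -⅕ (G = (⅕)*(-1) = -⅕ ≈ -0.20000)
N(f, r) = 7 - √(f² + r²)
k = -20 (k = 5*(-4) = -20)
((k*0)*N(-3, -4))*(-18) = ((-20*0)*(7 - √((-3)² + (-4)²)))*(-18) = (0*(7 - √(9 + 16)))*(-18) = (0*(7 - √25))*(-18) = (0*(7 - 1*5))*(-18) = (0*(7 - 5))*(-18) = (0*2)*(-18) = 0*(-18) = 0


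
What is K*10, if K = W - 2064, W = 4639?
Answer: 25750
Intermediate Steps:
K = 2575 (K = 4639 - 2064 = 2575)
K*10 = 2575*10 = 25750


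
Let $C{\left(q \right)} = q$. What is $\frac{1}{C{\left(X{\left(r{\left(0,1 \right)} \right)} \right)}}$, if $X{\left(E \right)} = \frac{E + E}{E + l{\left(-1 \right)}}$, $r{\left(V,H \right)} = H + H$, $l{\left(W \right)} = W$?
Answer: $\frac{1}{4} \approx 0.25$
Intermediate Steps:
$r{\left(V,H \right)} = 2 H$
$X{\left(E \right)} = \frac{2 E}{-1 + E}$ ($X{\left(E \right)} = \frac{E + E}{E - 1} = \frac{2 E}{-1 + E}$)
$\frac{1}{C{\left(X{\left(r{\left(0,1 \right)} \right)} \right)}} = \frac{1}{2 \cdot 2 \cdot 1 \frac{1}{-1 + 2 \cdot 1}} = \frac{1}{2 \cdot 2 \frac{1}{-1 + 2}} = \frac{1}{2 \cdot 2 \cdot 1^{-1}} = \frac{1}{2 \cdot 2 \cdot 1} = \frac{1}{4}$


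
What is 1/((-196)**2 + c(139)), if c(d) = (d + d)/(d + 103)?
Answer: 121/4648475 ≈ 2.6030e-5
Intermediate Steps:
c(d) = 2*d/(103 + d) (c(d) = (2*d)/(103 + d) = 2*d/(103 + d))
1/((-196)**2 + c(139)) = 1/((-196)**2 + 2*139/(103 + 139)) = 1/(38416 + 2*139/242) = 1/(38416 + 2*139*(1/242)) = 1/(38416 + 139/121) = 1/(4648475/121) = 121/4648475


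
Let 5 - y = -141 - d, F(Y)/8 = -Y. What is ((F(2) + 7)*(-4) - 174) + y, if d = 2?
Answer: 10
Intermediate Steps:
F(Y) = -8*Y (F(Y) = 8*(-Y) = -8*Y)
y = 148 (y = 5 - (-141 - 1*2) = 5 - (-141 - 2) = 5 - 1*(-143) = 5 + 143 = 148)
((F(2) + 7)*(-4) - 174) + y = ((-8*2 + 7)*(-4) - 174) + 148 = ((-16 + 7)*(-4) - 174) + 148 = (-9*(-4) - 174) + 148 = (36 - 174) + 148 = -138 + 148 = 10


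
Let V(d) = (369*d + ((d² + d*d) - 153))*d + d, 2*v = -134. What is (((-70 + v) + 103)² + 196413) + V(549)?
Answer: 442269388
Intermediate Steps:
v = -67 (v = (½)*(-134) = -67)
V(d) = d + d*(-153 + 2*d² + 369*d) (V(d) = (369*d + ((d² + d²) - 153))*d + d = (369*d + (2*d² - 153))*d + d = (369*d + (-153 + 2*d²))*d + d = (-153 + 2*d² + 369*d)*d + d = d*(-153 + 2*d² + 369*d) + d = d + d*(-153 + 2*d² + 369*d))
(((-70 + v) + 103)² + 196413) + V(549) = (((-70 - 67) + 103)² + 196413) + 549*(-152 + 2*549² + 369*549) = ((-137 + 103)² + 196413) + 549*(-152 + 2*301401 + 202581) = ((-34)² + 196413) + 549*(-152 + 602802 + 202581) = (1156 + 196413) + 549*805231 = 197569 + 442071819 = 442269388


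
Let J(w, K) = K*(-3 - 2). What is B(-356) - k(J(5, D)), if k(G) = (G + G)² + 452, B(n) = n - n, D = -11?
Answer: -12552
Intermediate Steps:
J(w, K) = -5*K (J(w, K) = K*(-5) = -5*K)
B(n) = 0
k(G) = 452 + 4*G² (k(G) = (2*G)² + 452 = 4*G² + 452 = 452 + 4*G²)
B(-356) - k(J(5, D)) = 0 - (452 + 4*(-5*(-11))²) = 0 - (452 + 4*55²) = 0 - (452 + 4*3025) = 0 - (452 + 12100) = 0 - 1*12552 = 0 - 12552 = -12552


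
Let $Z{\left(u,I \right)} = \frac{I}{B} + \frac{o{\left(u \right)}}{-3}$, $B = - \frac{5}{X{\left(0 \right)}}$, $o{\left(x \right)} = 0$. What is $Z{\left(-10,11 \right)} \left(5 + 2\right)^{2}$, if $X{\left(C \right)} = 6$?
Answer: $- \frac{3234}{5} \approx -646.8$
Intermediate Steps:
$B = - \frac{5}{6} \approx -0.83333$
$Z{\left(u,I \right)} = - \frac{6 I}{5}$ ($Z{\left(u,I \right)} = \frac{I}{- \frac{5}{6}} + \frac{0}{-3} = I \left(- \frac{6}{5}\right) + 0 \left(- \frac{1}{3}\right) = - \frac{6 I}{5} + 0 = - \frac{6 I}{5}$)
$Z{\left(-10,11 \right)} \left(5 + 2\right)^{2} = \left(- \frac{6}{5}\right) 11 \left(5 + 2\right)^{2} = - \frac{66 \cdot 7^{2}}{5} = \left(- \frac{66}{5}\right) 49 = - \frac{3234}{5}$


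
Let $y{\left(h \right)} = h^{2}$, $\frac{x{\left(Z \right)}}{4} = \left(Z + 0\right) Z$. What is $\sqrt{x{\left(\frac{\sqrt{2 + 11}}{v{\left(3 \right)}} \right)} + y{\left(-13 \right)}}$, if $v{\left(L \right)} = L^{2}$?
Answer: $\frac{\sqrt{13741}}{9} \approx 13.025$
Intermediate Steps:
$x{\left(Z \right)} = 4 Z^{2}$ ($x{\left(Z \right)} = 4 \left(Z + 0\right) Z = 4 Z Z = 4 Z^{2}$)
$\sqrt{x{\left(\frac{\sqrt{2 + 11}}{v{\left(3 \right)}} \right)} + y{\left(-13 \right)}} = \sqrt{4 \left(\frac{\sqrt{2 + 11}}{3^{2}}\right)^{2} + \left(-13\right)^{2}} = \sqrt{4 \left(\frac{\sqrt{13}}{9}\right)^{2} + 169} = \sqrt{4 \cdot \frac{13}{81} + 169} = \sqrt{\frac{52}{81} + 169} = \sqrt{\frac{13741}{81}} = \frac{\sqrt{13741}}{9}$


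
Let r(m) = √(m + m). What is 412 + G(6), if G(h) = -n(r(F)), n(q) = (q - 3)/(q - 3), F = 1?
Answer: 411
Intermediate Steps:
r(m) = √2*√m (r(m) = √(2*m) = √2*√m)
n(q) = 1 (n(q) = (-3 + q)/(-3 + q) = 1)
G(h) = -1 (G(h) = -1*1 = -1)
412 + G(6) = 412 - 1 = 411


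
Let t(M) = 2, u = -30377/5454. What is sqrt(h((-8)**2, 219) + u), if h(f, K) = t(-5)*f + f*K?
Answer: sqrt(46729265394)/1818 ≈ 118.91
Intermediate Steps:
u = -30377/5454 (u = -30377*1/5454 = -30377/5454 ≈ -5.5697)
h(f, K) = 2*f + K*f (h(f, K) = 2*f + f*K = 2*f + K*f)
sqrt(h((-8)**2, 219) + u) = sqrt((-8)**2*(2 + 219) - 30377/5454) = sqrt(64*221 - 30377/5454) = sqrt(14144 - 30377/5454) = sqrt(77110999/5454) = sqrt(46729265394)/1818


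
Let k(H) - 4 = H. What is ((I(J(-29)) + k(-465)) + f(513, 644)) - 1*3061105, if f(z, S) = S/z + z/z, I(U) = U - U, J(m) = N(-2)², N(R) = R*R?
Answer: -1570582201/513 ≈ -3.0616e+6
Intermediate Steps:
N(R) = R²
k(H) = 4 + H
J(m) = 16 (J(m) = ((-2)²)² = 4² = 16)
I(U) = 0
f(z, S) = 1 + S/z (f(z, S) = S/z + 1 = 1 + S/z)
((I(J(-29)) + k(-465)) + f(513, 644)) - 1*3061105 = ((0 + (4 - 465)) + (644 + 513)/513) - 1*3061105 = ((0 - 461) + (1/513)*1157) - 3061105 = (-461 + 1157/513) - 3061105 = -235336/513 - 3061105 = -1570582201/513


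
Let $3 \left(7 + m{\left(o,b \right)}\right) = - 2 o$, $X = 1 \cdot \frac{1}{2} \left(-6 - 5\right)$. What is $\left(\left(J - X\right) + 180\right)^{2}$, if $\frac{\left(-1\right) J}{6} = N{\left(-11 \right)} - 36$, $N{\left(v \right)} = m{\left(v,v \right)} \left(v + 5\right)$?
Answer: $\frac{683929}{4} \approx 1.7098 \cdot 10^{5}$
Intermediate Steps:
$X = - \frac{11}{2}$ ($X = 1 \cdot \frac{1}{2} \left(-11\right) = \frac{1}{2} \left(-11\right) = - \frac{11}{2} \approx -5.5$)
$m{\left(o,b \right)} = -7 - \frac{2 o}{3}$ ($m{\left(o,b \right)} = -7 + \frac{\left(-2\right) o}{3} = -7 - \frac{2 o}{3}$)
$N{\left(v \right)} = \left(-7 - \frac{2 v}{3}\right) \left(5 + v\right)$ ($N{\left(v \right)} = \left(-7 - \frac{2 v}{3}\right) \left(v + 5\right) = \left(-7 - \frac{2 v}{3}\right) \left(5 + v\right)$)
$J = 228$ ($J = - 6 \left(- \frac{\left(5 - 11\right) \left(21 + 2 \left(-11\right)\right)}{3} - 36\right) = - 6 \left(\left(- \frac{1}{3}\right) \left(-6\right) \left(21 - 22\right) - 36\right) = - 6 \left(\left(- \frac{1}{3}\right) \left(-6\right) \left(-1\right) - 36\right) = - 6 \left(-2 - 36\right) = \left(-6\right) \left(-38\right) = 228$)
$\left(\left(J - X\right) + 180\right)^{2} = \left(\left(228 - - \frac{11}{2}\right) + 180\right)^{2} = \left(\left(228 + \frac{11}{2}\right) + 180\right)^{2} = \left(\frac{467}{2} + 180\right)^{2} = \left(\frac{827}{2}\right)^{2} = \frac{683929}{4}$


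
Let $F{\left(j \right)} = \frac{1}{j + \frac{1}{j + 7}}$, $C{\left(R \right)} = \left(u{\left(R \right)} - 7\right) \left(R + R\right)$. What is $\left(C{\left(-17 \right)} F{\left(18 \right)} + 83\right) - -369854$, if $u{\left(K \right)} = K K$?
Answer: $\frac{166601887}{451} \approx 3.6941 \cdot 10^{5}$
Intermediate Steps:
$u{\left(K \right)} = K^{2}$
$C{\left(R \right)} = 2 R \left(-7 + R^{2}\right)$ ($C{\left(R \right)} = \left(R^{2} - 7\right) \left(R + R\right) = \left(-7 + R^{2}\right) 2 R = 2 R \left(-7 + R^{2}\right)$)
$F{\left(j \right)} = \frac{1}{j + \frac{1}{7 + j}}$
$\left(C{\left(-17 \right)} F{\left(18 \right)} + 83\right) - -369854 = \left(2 \left(-17\right) \left(-7 + \left(-17\right)^{2}\right) \frac{7 + 18}{1 + 18^{2} + 7 \cdot 18} + 83\right) - -369854 = \left(2 \left(-17\right) \left(-7 + 289\right) \frac{1}{1 + 324 + 126} \cdot 25 + 83\right) + 369854 = \left(2 \left(-17\right) 282 \cdot \frac{1}{451} \cdot 25 + 83\right) + 369854 = \left(- 9588 \cdot \frac{1}{451} \cdot 25 + 83\right) + 369854 = \left(\left(-9588\right) \frac{25}{451} + 83\right) + 369854 = \left(- \frac{239700}{451} + 83\right) + 369854 = - \frac{202267}{451} + 369854 = \frac{166601887}{451}$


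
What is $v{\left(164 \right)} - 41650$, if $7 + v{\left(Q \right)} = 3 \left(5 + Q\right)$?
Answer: $-41150$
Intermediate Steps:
$v{\left(Q \right)} = 8 + 3 Q$ ($v{\left(Q \right)} = -7 + 3 \left(5 + Q\right) = -7 + \left(15 + 3 Q\right) = 8 + 3 Q$)
$v{\left(164 \right)} - 41650 = \left(8 + 3 \cdot 164\right) - 41650 = \left(8 + 492\right) - 41650 = 500 - 41650 = -41150$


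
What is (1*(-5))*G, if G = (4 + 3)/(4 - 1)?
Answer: -35/3 ≈ -11.667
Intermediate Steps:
G = 7/3 ≈ 2.3333
(1*(-5))*G = (1*(-5))*(7/3) = -5*7/3 = -35/3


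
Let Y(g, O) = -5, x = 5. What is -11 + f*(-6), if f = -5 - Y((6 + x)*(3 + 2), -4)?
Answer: -11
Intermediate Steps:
f = 0 (f = -5 - 1*(-5) = -5 + 5 = 0)
-11 + f*(-6) = -11 + 0*(-6) = -11 + 0 = -11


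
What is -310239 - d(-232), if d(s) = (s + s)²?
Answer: -525535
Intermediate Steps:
d(s) = 4*s² (d(s) = (2*s)² = 4*s²)
-310239 - d(-232) = -310239 - 4*(-232)² = -310239 - 4*53824 = -310239 - 1*215296 = -310239 - 215296 = -525535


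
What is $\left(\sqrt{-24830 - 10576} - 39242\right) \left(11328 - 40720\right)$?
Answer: $1153400864 - 88176 i \sqrt{3934} \approx 1.1534 \cdot 10^{9} - 5.5305 \cdot 10^{6} i$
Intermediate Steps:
$\left(\sqrt{-24830 - 10576} - 39242\right) \left(11328 - 40720\right) = \left(\sqrt{-35406} - 39242\right) \left(-29392\right) = \left(3 i \sqrt{3934} - 39242\right) \left(-29392\right) = \left(-39242 + 3 i \sqrt{3934}\right) \left(-29392\right) = 1153400864 - 88176 i \sqrt{3934}$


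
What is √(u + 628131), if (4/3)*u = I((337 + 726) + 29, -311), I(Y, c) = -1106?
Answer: √2509206/2 ≈ 792.02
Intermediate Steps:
u = -1659/2 (u = (¾)*(-1106) = -1659/2 ≈ -829.50)
√(u + 628131) = √(-1659/2 + 628131) = √(1254603/2) = √2509206/2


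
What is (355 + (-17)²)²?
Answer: 414736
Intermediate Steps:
(355 + (-17)²)² = (355 + 289)² = 644² = 414736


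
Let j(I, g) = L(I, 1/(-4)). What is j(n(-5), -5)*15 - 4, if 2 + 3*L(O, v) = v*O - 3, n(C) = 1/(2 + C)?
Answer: -343/12 ≈ -28.583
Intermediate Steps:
L(O, v) = -5/3 + O*v/3 (L(O, v) = -⅔ + (v*O - 3)/3 = -⅔ + (O*v - 3)/3 = -⅔ + (-3 + O*v)/3 = -⅔ + (-1 + O*v/3) = -5/3 + O*v/3)
j(I, g) = -5/3 - I/12 (j(I, g) = -5/3 + (⅓)*I/(-4) = -5/3 + (⅓)*I*(-¼) = -5/3 - I/12)
j(n(-5), -5)*15 - 4 = (-5/3 - 1/(12*(2 - 5)))*15 - 4 = (-5/3 - 1/12/(-3))*15 - 4 = (-5/3 - 1/12*(-⅓))*15 - 4 = (-5/3 + 1/36)*15 - 4 = -59/36*15 - 4 = -295/12 - 4 = -343/12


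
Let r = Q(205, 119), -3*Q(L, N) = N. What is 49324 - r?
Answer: 148091/3 ≈ 49364.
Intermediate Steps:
Q(L, N) = -N/3
r = -119/3 (r = -⅓*119 = -119/3 ≈ -39.667)
49324 - r = 49324 - 1*(-119/3) = 49324 + 119/3 = 148091/3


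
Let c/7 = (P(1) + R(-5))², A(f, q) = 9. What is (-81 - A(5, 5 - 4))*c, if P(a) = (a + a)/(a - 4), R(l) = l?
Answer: -20230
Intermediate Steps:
P(a) = 2*a/(-4 + a) (P(a) = (2*a)/(-4 + a) = 2*a/(-4 + a))
c = 2023/9 (c = 7*(2*1/(-4 + 1) - 5)² = 7*(2*1/(-3) - 5)² = 7*(2*1*(-⅓) - 5)² = 7*(-⅔ - 5)² = 7*(-17/3)² = 7*(289/9) = 2023/9 ≈ 224.78)
(-81 - A(5, 5 - 4))*c = (-81 - 1*9)*(2023/9) = (-81 - 9)*(2023/9) = -90*2023/9 = -20230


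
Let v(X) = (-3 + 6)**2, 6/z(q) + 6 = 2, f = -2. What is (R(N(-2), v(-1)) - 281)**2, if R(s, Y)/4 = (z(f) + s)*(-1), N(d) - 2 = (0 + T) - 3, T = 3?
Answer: 80089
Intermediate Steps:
z(q) = -3/2 (z(q) = 6/(-6 + 2) = 6/(-4) = 6*(-1/4) = -3/2)
N(d) = 2 (N(d) = 2 + ((0 + 3) - 3) = 2 + (3 - 3) = 2 + 0 = 2)
v(X) = 9 (v(X) = 3**2 = 9)
R(s, Y) = 6 - 4*s (R(s, Y) = 4*((-3/2 + s)*(-1)) = 4*(3/2 - s) = 6 - 4*s)
(R(N(-2), v(-1)) - 281)**2 = ((6 - 4*2) - 281)**2 = ((6 - 8) - 281)**2 = (-2 - 281)**2 = (-283)**2 = 80089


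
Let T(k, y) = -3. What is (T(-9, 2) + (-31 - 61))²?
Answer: 9025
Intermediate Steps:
(T(-9, 2) + (-31 - 61))² = (-3 + (-31 - 61))² = (-3 - 92)² = (-95)² = 9025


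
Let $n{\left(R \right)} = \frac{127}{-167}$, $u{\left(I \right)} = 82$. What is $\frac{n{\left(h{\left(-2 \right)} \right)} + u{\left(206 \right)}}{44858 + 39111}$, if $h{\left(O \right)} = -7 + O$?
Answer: $\frac{13567}{14022823} \approx 0.00096749$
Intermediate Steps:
$n{\left(R \right)} = - \frac{127}{167}$ ($n{\left(R \right)} = 127 \left(- \frac{1}{167}\right) = - \frac{127}{167}$)
$\frac{n{\left(h{\left(-2 \right)} \right)} + u{\left(206 \right)}}{44858 + 39111} = \frac{- \frac{127}{167} + 82}{44858 + 39111} = \frac{13567}{167 \cdot 83969} = \frac{13567}{167} \cdot \frac{1}{83969} = \frac{13567}{14022823}$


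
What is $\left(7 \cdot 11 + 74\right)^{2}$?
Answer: $22801$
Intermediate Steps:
$\left(7 \cdot 11 + 74\right)^{2} = \left(77 + 74\right)^{2} = 151^{2} = 22801$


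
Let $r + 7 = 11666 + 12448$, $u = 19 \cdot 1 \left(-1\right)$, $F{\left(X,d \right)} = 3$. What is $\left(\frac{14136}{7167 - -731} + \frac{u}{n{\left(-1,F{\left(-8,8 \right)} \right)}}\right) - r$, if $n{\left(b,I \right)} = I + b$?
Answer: $- \frac{190457981}{7898} \approx -24115.0$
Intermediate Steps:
$u = -19$ ($u = 19 \left(-1\right) = -19$)
$r = 24107$ ($r = -7 + \left(11666 + 12448\right) = -7 + 24114 = 24107$)
$\left(\frac{14136}{7167 - -731} + \frac{u}{n{\left(-1,F{\left(-8,8 \right)} \right)}}\right) - r = \left(\frac{14136}{7167 - -731} - \frac{19}{3 - 1}\right) - 24107 = \left(\frac{14136}{7167 + 731} - \frac{19}{2}\right) - 24107 = \left(\frac{14136}{7898} - \frac{19}{2}\right) - 24107 = \left(14136 \cdot \frac{1}{7898} - \frac{19}{2}\right) - 24107 = \left(\frac{7068}{3949} - \frac{19}{2}\right) - 24107 = - \frac{60895}{7898} - 24107 = - \frac{190457981}{7898}$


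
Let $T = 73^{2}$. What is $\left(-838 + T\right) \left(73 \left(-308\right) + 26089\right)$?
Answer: $16190055$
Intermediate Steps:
$T = 5329$
$\left(-838 + T\right) \left(73 \left(-308\right) + 26089\right) = \left(-838 + 5329\right) \left(73 \left(-308\right) + 26089\right) = 4491 \left(-22484 + 26089\right) = 4491 \cdot 3605 = 16190055$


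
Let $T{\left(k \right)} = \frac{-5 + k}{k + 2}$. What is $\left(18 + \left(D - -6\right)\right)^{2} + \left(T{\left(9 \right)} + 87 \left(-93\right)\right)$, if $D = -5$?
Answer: $- \frac{85026}{11} \approx -7729.6$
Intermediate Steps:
$T{\left(k \right)} = \frac{-5 + k}{2 + k}$
$\left(18 + \left(D - -6\right)\right)^{2} + \left(T{\left(9 \right)} + 87 \left(-93\right)\right) = \left(18 - -1\right)^{2} + \left(\frac{-5 + 9}{2 + 9} + 87 \left(-93\right)\right) = \left(18 + \left(-5 + 6\right)\right)^{2} - \left(8091 - \frac{1}{11} \cdot 4\right) = \left(18 + 1\right)^{2} + \left(\frac{1}{11} \cdot 4 - 8091\right) = 19^{2} + \left(\frac{4}{11} - 8091\right) = 361 - \frac{88997}{11} = - \frac{85026}{11}$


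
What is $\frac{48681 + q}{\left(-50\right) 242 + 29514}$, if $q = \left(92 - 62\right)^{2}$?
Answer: $\frac{49581}{17414} \approx 2.8472$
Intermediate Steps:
$q = 900$ ($q = 30^{2} = 900$)
$\frac{48681 + q}{\left(-50\right) 242 + 29514} = \frac{48681 + 900}{\left(-50\right) 242 + 29514} = \frac{49581}{-12100 + 29514} = \frac{49581}{17414}$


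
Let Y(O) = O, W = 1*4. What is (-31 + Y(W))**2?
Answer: 729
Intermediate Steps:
W = 4
(-31 + Y(W))**2 = (-31 + 4)**2 = (-27)**2 = 729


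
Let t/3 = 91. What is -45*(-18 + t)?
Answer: -11475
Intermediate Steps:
t = 273 (t = 3*91 = 273)
-45*(-18 + t) = -45*(-18 + 273) = -45*255 = -11475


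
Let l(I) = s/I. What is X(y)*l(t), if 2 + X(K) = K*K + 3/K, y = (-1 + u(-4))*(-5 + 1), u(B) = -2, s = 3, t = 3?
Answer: 569/4 ≈ 142.25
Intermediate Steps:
l(I) = 3/I
y = 12 (y = (-1 - 2)*(-5 + 1) = -3*(-4) = 12)
X(K) = -2 + K**2 + 3/K (X(K) = -2 + (K*K + 3/K) = -2 + (K**2 + 3/K) = -2 + K**2 + 3/K)
X(y)*l(t) = (-2 + 12**2 + 3/12)*(3/3) = (-2 + 144 + 3*(1/12))*(3*(1/3)) = (-2 + 144 + 1/4)*1 = (569/4)*1 = 569/4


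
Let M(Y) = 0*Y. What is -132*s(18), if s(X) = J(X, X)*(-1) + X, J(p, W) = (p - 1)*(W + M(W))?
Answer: 38016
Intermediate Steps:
M(Y) = 0
J(p, W) = W*(-1 + p) (J(p, W) = (p - 1)*(W + 0) = (-1 + p)*W = W*(-1 + p))
s(X) = X - X*(-1 + X) (s(X) = (X*(-1 + X))*(-1) + X = -X*(-1 + X) + X = X - X*(-1 + X))
-132*s(18) = -2376*(2 - 1*18) = -2376*(2 - 18) = -2376*(-16) = -132*(-288) = 38016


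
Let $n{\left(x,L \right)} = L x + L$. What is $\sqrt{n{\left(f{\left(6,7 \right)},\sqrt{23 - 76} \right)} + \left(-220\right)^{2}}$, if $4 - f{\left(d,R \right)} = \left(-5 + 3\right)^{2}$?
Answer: $\sqrt{48400 + i \sqrt{53}} \approx 220.0 + 0.017 i$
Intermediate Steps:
$f{\left(d,R \right)} = 0$ ($f{\left(d,R \right)} = 4 - \left(-5 + 3\right)^{2} = 4 - \left(-2\right)^{2} = 4 - 4 = 0$)
$n{\left(x,L \right)} = L + L x$
$\sqrt{n{\left(f{\left(6,7 \right)},\sqrt{23 - 76} \right)} + \left(-220\right)^{2}} = \sqrt{\sqrt{23 - 76} \left(1 + 0\right) + \left(-220\right)^{2}} = \sqrt{\sqrt{-53} \cdot 1 + 48400} = \sqrt{i \sqrt{53} \cdot 1 + 48400} = \sqrt{i \sqrt{53} + 48400} = \sqrt{48400 + i \sqrt{53}}$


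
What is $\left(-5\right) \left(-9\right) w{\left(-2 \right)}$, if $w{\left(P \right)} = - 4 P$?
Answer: $360$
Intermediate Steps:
$\left(-5\right) \left(-9\right) w{\left(-2 \right)} = \left(-5\right) \left(-9\right) \left(\left(-4\right) \left(-2\right)\right) = 45 \cdot 8 = 360$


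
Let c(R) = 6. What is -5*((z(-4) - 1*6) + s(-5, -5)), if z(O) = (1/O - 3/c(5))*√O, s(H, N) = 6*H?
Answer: 180 + 15*I/2 ≈ 180.0 + 7.5*I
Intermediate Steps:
z(O) = √O*(-½ + 1/O) (z(O) = (1/O - 3/6)*√O = (1/O - 3*⅙)*√O = (1/O - ½)*√O = (-½ + 1/O)*√O = √O*(-½ + 1/O))
-5*((z(-4) - 1*6) + s(-5, -5)) = -5*(((2 - 1*(-4))/(2*√(-4)) - 1*6) + 6*(-5)) = -5*(((-I/2)*(2 + 4)/2 - 6) - 30) = -5*(((½)*(-I/2)*6 - 6) - 30) = -5*((-3*I/2 - 6) - 30) = -5*((-6 - 3*I/2) - 30) = -5*(-36 - 3*I/2) = 180 + 15*I/2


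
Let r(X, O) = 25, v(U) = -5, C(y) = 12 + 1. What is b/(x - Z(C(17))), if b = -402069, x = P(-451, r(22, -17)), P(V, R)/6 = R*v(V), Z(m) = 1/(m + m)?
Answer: 10453794/19501 ≈ 536.06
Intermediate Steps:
C(y) = 13
Z(m) = 1/(2*m)
P(V, R) = -30*R (P(V, R) = 6*(R*(-5)) = 6*(-5*R) = -30*R)
x = -750 (x = -30*25 = -750)
b/(x - Z(C(17))) = -402069/(-750 - 1/(2*13)) = -402069/(-750 - 1*1/26) = -402069/(-750 - 1/26) = -402069/(-19501/26) = -402069*(-26/19501) = 10453794/19501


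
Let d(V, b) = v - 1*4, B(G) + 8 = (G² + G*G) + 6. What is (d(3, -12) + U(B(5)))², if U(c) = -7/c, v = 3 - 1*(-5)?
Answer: 34225/2304 ≈ 14.855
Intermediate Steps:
v = 8 (v = 3 + 5 = 8)
B(G) = -2 + 2*G² (B(G) = -8 + ((G² + G*G) + 6) = -8 + ((G² + G²) + 6) = -8 + (2*G² + 6) = -8 + (6 + 2*G²) = -2 + 2*G²)
d(V, b) = 4 (d(V, b) = 8 - 1*4 = 8 - 4 = 4)
(d(3, -12) + U(B(5)))² = (4 - 7/(-2 + 2*5²))² = (4 - 7/(-2 + 2*25))² = (4 - 7/(-2 + 50))² = (4 - 7/48)² = (185/48)² = 34225/2304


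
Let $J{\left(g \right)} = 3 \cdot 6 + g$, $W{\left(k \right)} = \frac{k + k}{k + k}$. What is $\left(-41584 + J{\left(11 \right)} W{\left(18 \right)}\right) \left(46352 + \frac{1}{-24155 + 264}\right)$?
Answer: $- \frac{46017825446205}{23891} \approx -1.9262 \cdot 10^{9}$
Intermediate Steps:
$W{\left(k \right)} = 1$ ($W{\left(k \right)} = \frac{2 k}{2 k} = 2 k \frac{1}{2 k} = 1$)
$J{\left(g \right)} = 18 + g$
$\left(-41584 + J{\left(11 \right)} W{\left(18 \right)}\right) \left(46352 + \frac{1}{-24155 + 264}\right) = \left(-41584 + \left(18 + 11\right) 1\right) \left(46352 + \frac{1}{-24155 + 264}\right) = \left(-41584 + 29 \cdot 1\right) \left(46352 + \frac{1}{-23891}\right) = \left(-41584 + 29\right) \left(46352 - \frac{1}{23891}\right) = \left(-41555\right) \frac{1107395631}{23891} = - \frac{46017825446205}{23891}$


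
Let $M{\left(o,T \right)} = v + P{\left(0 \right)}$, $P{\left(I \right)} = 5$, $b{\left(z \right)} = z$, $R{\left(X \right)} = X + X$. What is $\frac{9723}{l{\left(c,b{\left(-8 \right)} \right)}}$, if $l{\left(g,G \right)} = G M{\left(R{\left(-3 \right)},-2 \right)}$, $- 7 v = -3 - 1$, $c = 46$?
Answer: $- \frac{22687}{104} \approx -218.14$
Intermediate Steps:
$R{\left(X \right)} = 2 X$
$v = \frac{4}{7}$ ($v = - \frac{-3 - 1}{7} = \left(- \frac{1}{7}\right) \left(-4\right) = \frac{4}{7} \approx 0.57143$)
$M{\left(o,T \right)} = \frac{39}{7}$ ($M{\left(o,T \right)} = \frac{4}{7} + 5 = \frac{39}{7}$)
$l{\left(g,G \right)} = \frac{39 G}{7}$ ($l{\left(g,G \right)} = G \frac{39}{7} = \frac{39 G}{7}$)
$\frac{9723}{l{\left(c,b{\left(-8 \right)} \right)}} = \frac{9723}{\frac{39}{7} \left(-8\right)} = \frac{9723}{- \frac{312}{7}} = 9723 \left(- \frac{7}{312}\right) = - \frac{22687}{104}$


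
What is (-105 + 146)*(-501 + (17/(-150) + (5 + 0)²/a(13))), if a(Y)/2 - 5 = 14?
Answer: -29239109/1425 ≈ -20519.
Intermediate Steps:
a(Y) = 38 (a(Y) = 10 + 2*14 = 10 + 28 = 38)
(-105 + 146)*(-501 + (17/(-150) + (5 + 0)²/a(13))) = (-105 + 146)*(-501 + (17/(-150) + (5 + 0)²/38)) = 41*(-501 + (17*(-1/150) + 5²*(1/38))) = 41*(-501 + (-17/150 + 25*(1/38))) = 41*(-501 + (-17/150 + 25/38)) = 41*(-501 + 776/1425) = 41*(-713149/1425) = -29239109/1425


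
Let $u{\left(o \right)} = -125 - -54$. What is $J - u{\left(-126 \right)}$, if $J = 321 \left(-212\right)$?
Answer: $-67981$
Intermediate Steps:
$u{\left(o \right)} = -71$ ($u{\left(o \right)} = -125 + 54 = -71$)
$J = -68052$
$J - u{\left(-126 \right)} = -68052 - -71 = -68052 + 71 = -67981$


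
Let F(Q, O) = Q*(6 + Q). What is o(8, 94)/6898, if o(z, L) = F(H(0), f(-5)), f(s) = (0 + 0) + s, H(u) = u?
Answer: 0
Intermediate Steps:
f(s) = s (f(s) = 0 + s = s)
o(z, L) = 0 (o(z, L) = 0*(6 + 0) = 0*6 = 0)
o(8, 94)/6898 = 0/6898 = 0*(1/6898) = 0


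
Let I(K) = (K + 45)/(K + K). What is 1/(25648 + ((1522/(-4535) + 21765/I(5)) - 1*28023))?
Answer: 4535/8968708 ≈ 0.00050565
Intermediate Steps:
I(K) = (45 + K)/(2*K) (I(K) = (45 + K)/((2*K)) = (45 + K)*(1/(2*K)) = (45 + K)/(2*K))
1/(25648 + ((1522/(-4535) + 21765/I(5)) - 1*28023)) = 1/(25648 + ((1522/(-4535) + 21765/(((½)*(45 + 5)/5))) - 1*28023)) = 1/(25648 + ((1522*(-1/4535) + 21765/(((½)*(⅕)*50))) - 28023)) = 1/(25648 + ((-1522/4535 + 21765/5) - 28023)) = 1/(25648 + ((-1522/4535 + 21765*(⅕)) - 28023)) = 1/(25648 + ((-1522/4535 + 4353) - 28023)) = 1/(25648 + (19739333/4535 - 28023)) = 1/(25648 - 107344972/4535) = 1/(8968708/4535) = 4535/8968708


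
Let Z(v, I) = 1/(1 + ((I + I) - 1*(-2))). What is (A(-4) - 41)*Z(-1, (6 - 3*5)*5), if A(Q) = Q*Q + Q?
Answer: ⅓ ≈ 0.33333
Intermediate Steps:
A(Q) = Q + Q² (A(Q) = Q² + Q = Q + Q²)
Z(v, I) = 1/(3 + 2*I) (Z(v, I) = 1/(1 + (2*I + 2)) = 1/(1 + (2 + 2*I)) = 1/(3 + 2*I))
(A(-4) - 41)*Z(-1, (6 - 3*5)*5) = (-4*(1 - 4) - 41)/(3 + 2*((6 - 3*5)*5)) = (-4*(-3) - 41)/(3 + 2*((6 - 15)*5)) = (12 - 41)/(3 + 2*(-9*5)) = -29/(3 + 2*(-45)) = -29/(3 - 90) = -29/(-87) = -29*(-1/87) = ⅓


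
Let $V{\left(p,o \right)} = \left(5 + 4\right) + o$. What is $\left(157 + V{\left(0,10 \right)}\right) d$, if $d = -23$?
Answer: $-4048$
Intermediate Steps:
$V{\left(p,o \right)} = 9 + o$
$\left(157 + V{\left(0,10 \right)}\right) d = \left(157 + \left(9 + 10\right)\right) \left(-23\right) = \left(157 + 19\right) \left(-23\right) = 176 \left(-23\right) = -4048$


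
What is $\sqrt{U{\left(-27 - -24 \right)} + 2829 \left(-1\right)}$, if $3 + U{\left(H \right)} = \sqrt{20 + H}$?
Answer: $\sqrt{-2832 + \sqrt{17}} \approx 53.178 i$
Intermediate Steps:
$U{\left(H \right)} = -3 + \sqrt{20 + H}$
$\sqrt{U{\left(-27 - -24 \right)} + 2829 \left(-1\right)} = \sqrt{\left(-3 + \sqrt{20 - 3}\right) + 2829 \left(-1\right)} = \sqrt{\left(-3 + \sqrt{20 + \left(-27 + 24\right)}\right) - 2829} = \sqrt{\left(-3 + \sqrt{20 - 3}\right) - 2829} = \sqrt{\left(-3 + \sqrt{17}\right) - 2829} = \sqrt{-2832 + \sqrt{17}}$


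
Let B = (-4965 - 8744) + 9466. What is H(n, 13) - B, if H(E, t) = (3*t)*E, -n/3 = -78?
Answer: 13369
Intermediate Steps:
n = 234 (n = -3*(-78) = 234)
H(E, t) = 3*E*t
B = -4243 (B = -13709 + 9466 = -4243)
H(n, 13) - B = 3*234*13 - 1*(-4243) = 9126 + 4243 = 13369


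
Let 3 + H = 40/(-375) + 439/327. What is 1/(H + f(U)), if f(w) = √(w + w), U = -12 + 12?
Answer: -8175/14422 ≈ -0.56684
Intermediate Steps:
U = 0
H = -14422/8175 (H = -3 + (40/(-375) + 439/327) = -3 + (40*(-1/375) + 439*(1/327)) = -3 + (-8/75 + 439/327) = -3 + 10103/8175 = -14422/8175 ≈ -1.7642)
f(w) = √2*√w (f(w) = √(2*w) = √2*√w)
1/(H + f(U)) = 1/(-14422/8175 + √2*√0) = 1/(-14422/8175 + √2*0) = 1/(-14422/8175 + 0) = 1/(-14422/8175) = -8175/14422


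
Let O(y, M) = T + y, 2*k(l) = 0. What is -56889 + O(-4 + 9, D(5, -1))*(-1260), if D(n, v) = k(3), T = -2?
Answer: -60669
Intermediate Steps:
k(l) = 0 (k(l) = (1/2)*0 = 0)
D(n, v) = 0
O(y, M) = -2 + y
-56889 + O(-4 + 9, D(5, -1))*(-1260) = -56889 + (-2 + (-4 + 9))*(-1260) = -56889 + (-2 + 5)*(-1260) = -56889 + 3*(-1260) = -56889 - 3780 = -60669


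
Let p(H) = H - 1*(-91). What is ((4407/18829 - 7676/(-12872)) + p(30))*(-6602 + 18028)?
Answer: 42172868620507/30295861 ≈ 1.3920e+6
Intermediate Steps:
p(H) = 91 + H (p(H) = H + 91 = 91 + H)
((4407/18829 - 7676/(-12872)) + p(30))*(-6602 + 18028) = ((4407/18829 - 7676/(-12872)) + (91 + 30))*(-6602 + 18028) = ((4407*(1/18829) - 7676*(-1/12872)) + 121)*11426 = ((4407/18829 + 1919/3218) + 121)*11426 = (50314577/60591722 + 121)*11426 = (7381912939/60591722)*11426 = 42172868620507/30295861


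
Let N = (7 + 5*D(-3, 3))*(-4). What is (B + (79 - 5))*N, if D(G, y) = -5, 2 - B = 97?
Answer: -1512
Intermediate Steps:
B = -95 (B = 2 - 1*97 = 2 - 97 = -95)
N = 72 (N = (7 + 5*(-5))*(-4) = (7 - 25)*(-4) = -18*(-4) = 72)
(B + (79 - 5))*N = (-95 + (79 - 5))*72 = (-95 + 74)*72 = -21*72 = -1512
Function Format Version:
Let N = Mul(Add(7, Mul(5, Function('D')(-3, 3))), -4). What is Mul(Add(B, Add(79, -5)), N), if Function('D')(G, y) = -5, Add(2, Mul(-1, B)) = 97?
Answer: -1512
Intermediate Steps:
B = -95 (B = Add(2, Mul(-1, 97)) = Add(2, -97) = -95)
N = 72 (N = Mul(Add(7, Mul(5, -5)), -4) = Mul(Add(7, -25), -4) = Mul(-18, -4) = 72)
Mul(Add(B, Add(79, -5)), N) = Mul(Add(-95, Add(79, -5)), 72) = Mul(Add(-95, 74), 72) = Mul(-21, 72) = -1512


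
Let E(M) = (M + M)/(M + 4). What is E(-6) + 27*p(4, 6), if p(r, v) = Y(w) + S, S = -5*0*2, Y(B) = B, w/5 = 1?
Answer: 141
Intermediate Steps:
w = 5 (w = 5*1 = 5)
S = 0 (S = 0*2 = 0)
p(r, v) = 5 (p(r, v) = 5 + 0 = 5)
E(M) = 2*M/(4 + M) (E(M) = (2*M)/(4 + M) = 2*M/(4 + M))
E(-6) + 27*p(4, 6) = 2*(-6)/(4 - 6) + 27*5 = 2*(-6)/(-2) + 135 = 2*(-6)*(-½) + 135 = 6 + 135 = 141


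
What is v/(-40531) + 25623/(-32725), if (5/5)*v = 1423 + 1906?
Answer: -1147467338/1326376975 ≈ -0.86511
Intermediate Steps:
v = 3329 (v = 1423 + 1906 = 3329)
v/(-40531) + 25623/(-32725) = 3329/(-40531) + 25623/(-32725) = 3329*(-1/40531) + 25623*(-1/32725) = -3329/40531 - 25623/32725 = -1147467338/1326376975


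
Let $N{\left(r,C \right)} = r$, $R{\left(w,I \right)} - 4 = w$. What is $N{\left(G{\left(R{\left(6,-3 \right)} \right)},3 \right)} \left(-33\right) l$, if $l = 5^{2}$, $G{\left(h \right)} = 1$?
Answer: $-825$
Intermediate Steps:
$R{\left(w,I \right)} = 4 + w$
$l = 25$
$N{\left(G{\left(R{\left(6,-3 \right)} \right)},3 \right)} \left(-33\right) l = 1 \left(-33\right) 25 = \left(-33\right) 25 = -825$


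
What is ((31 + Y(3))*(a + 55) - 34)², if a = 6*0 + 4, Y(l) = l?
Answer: 3888784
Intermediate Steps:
a = 4 (a = 0 + 4 = 4)
((31 + Y(3))*(a + 55) - 34)² = ((31 + 3)*(4 + 55) - 34)² = (34*59 - 34)² = (2006 - 34)² = 1972² = 3888784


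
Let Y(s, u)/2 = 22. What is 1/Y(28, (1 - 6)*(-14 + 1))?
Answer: 1/44 ≈ 0.022727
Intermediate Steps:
Y(s, u) = 44 (Y(s, u) = 2*22 = 44)
1/Y(28, (1 - 6)*(-14 + 1)) = 1/44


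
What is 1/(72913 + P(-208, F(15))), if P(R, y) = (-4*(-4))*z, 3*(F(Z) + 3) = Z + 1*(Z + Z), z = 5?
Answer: 1/72993 ≈ 1.3700e-5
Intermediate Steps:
F(Z) = -3 + Z (F(Z) = -3 + (Z + 1*(Z + Z))/3 = -3 + (Z + 1*(2*Z))/3 = -3 + (Z + 2*Z)/3 = -3 + (3*Z)/3 = -3 + Z)
P(R, y) = 80 (P(R, y) = -4*(-4)*5 = 16*5 = 80)
1/(72913 + P(-208, F(15))) = 1/(72913 + 80) = 1/72993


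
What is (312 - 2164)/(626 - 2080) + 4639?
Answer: 3373479/727 ≈ 4640.3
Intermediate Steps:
(312 - 2164)/(626 - 2080) + 4639 = -1852/(-1454) + 4639 = -1852*(-1/1454) + 4639 = 926/727 + 4639 = 3373479/727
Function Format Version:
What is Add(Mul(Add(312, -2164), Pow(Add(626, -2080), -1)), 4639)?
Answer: Rational(3373479, 727) ≈ 4640.3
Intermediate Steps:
Add(Mul(Add(312, -2164), Pow(Add(626, -2080), -1)), 4639) = Add(Mul(-1852, Pow(-1454, -1)), 4639) = Add(Mul(-1852, Rational(-1, 1454)), 4639) = Add(Rational(926, 727), 4639) = Rational(3373479, 727)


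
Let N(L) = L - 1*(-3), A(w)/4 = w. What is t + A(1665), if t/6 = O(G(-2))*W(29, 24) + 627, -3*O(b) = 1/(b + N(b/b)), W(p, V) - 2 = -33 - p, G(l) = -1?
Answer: 10462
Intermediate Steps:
A(w) = 4*w
W(p, V) = -31 - p (W(p, V) = 2 + (-33 - p) = -31 - p)
N(L) = 3 + L (N(L) = L + 3 = 3 + L)
O(b) = -1/(3*(4 + b)) (O(b) = -1/(3*(b + (3 + b/b))) = -1/(3*(b + (3 + 1))) = -1/(3*(b + 4)) = -1/(3*(4 + b)))
t = 3802 (t = 6*((-1/(12 + 3*(-1)))*(-31 - 1*29) + 627) = 6*((-1/(12 - 3))*(-31 - 29) + 627) = 6*(-1/9*(-60) + 627) = 6*(20/3 + 627) = 6*(1901/3) = 3802)
t + A(1665) = 3802 + 4*1665 = 3802 + 6660 = 10462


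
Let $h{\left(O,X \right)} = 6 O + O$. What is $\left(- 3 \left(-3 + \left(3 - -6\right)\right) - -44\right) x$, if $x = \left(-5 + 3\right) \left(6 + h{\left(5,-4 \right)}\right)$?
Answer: $-2132$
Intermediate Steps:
$h{\left(O,X \right)} = 7 O$
$x = -82$ ($x = \left(-5 + 3\right) \left(6 + 7 \cdot 5\right) = - 2 \left(6 + 35\right) = \left(-2\right) 41 = -82$)
$\left(- 3 \left(-3 + \left(3 - -6\right)\right) - -44\right) x = \left(- 3 \left(-3 + \left(3 - -6\right)\right) - -44\right) \left(-82\right) = \left(- 3 \left(-3 + \left(3 + 6\right)\right) + 44\right) \left(-82\right) = \left(- 3 \left(-3 + 9\right) + 44\right) \left(-82\right) = \left(\left(-3\right) 6 + 44\right) \left(-82\right) = \left(-18 + 44\right) \left(-82\right) = 26 \left(-82\right) = -2132$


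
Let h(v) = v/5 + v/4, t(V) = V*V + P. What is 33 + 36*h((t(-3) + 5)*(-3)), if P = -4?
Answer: -453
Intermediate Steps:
t(V) = -4 + V² (t(V) = V*V - 4 = V² - 4 = -4 + V²)
h(v) = 9*v/20 (h(v) = v*(⅕) + v*(¼) = v/5 + v/4 = 9*v/20)
33 + 36*h((t(-3) + 5)*(-3)) = 33 + 36*(9*(((-4 + (-3)²) + 5)*(-3))/20) = 33 + 36*(9*(((-4 + 9) + 5)*(-3))/20) = 33 + 36*(9*((5 + 5)*(-3))/20) = 33 + 36*(9*(10*(-3))/20) = 33 + 36*((9/20)*(-30)) = 33 + 36*(-27/2) = 33 - 486 = -453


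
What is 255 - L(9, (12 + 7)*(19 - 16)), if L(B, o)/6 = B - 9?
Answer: 255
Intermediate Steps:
L(B, o) = -54 + 6*B (L(B, o) = 6*(B - 9) = 6*(-9 + B) = -54 + 6*B)
255 - L(9, (12 + 7)*(19 - 16)) = 255 - (-54 + 6*9) = 255 - (-54 + 54) = 255 - 1*0 = 255 + 0 = 255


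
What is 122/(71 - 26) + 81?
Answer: 3767/45 ≈ 83.711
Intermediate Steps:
122/(71 - 26) + 81 = 122/45 + 81 = 3767/45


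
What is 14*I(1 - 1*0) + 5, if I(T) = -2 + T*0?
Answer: -23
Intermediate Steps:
I(T) = -2 (I(T) = -2 + 0 = -2)
14*I(1 - 1*0) + 5 = 14*(-2) + 5 = -28 + 5 = -23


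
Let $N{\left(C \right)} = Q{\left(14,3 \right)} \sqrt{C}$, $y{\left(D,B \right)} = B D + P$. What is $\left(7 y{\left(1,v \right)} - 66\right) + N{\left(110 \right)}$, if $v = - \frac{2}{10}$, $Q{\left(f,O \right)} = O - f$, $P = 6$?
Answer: $- \frac{127}{5} - 11 \sqrt{110} \approx -140.77$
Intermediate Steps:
$v = - \frac{1}{5}$ ($v = \left(-2\right) \frac{1}{10} = - \frac{1}{5} \approx -0.2$)
$y{\left(D,B \right)} = 6 + B D$ ($y{\left(D,B \right)} = B D + 6 = 6 + B D$)
$N{\left(C \right)} = - 11 \sqrt{C}$ ($N{\left(C \right)} = \left(3 - 14\right) \sqrt{C} = - 11 \sqrt{C}$)
$\left(7 y{\left(1,v \right)} - 66\right) + N{\left(110 \right)} = \left(7 \left(6 - \frac{1}{5}\right) - 66\right) - 11 \sqrt{110} = \left(7 \cdot \frac{29}{5} - 66\right) - 11 \sqrt{110} = \left(\frac{203}{5} - 66\right) - 11 \sqrt{110} = - \frac{127}{5} - 11 \sqrt{110}$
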